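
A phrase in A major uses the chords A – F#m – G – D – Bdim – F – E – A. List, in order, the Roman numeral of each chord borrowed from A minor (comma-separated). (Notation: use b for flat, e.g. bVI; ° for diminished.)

A major has the diatonic set A, Bm, C#m, D, E, F#m, G#dim. Of the given chords, A, F#m, D and E are diatonic. But G (G–B–D) is foreign: the diatonic vii° on degree 7 is G#dim, whereas G comes from A minor. It is labeled bVII. But Bdim (B–D–F) is foreign: the diatonic ii on degree 2 is Bm, whereas Bdim comes from A minor. It is labeled ii°. F (F–A–C) is not: scale degree 6 in A major carries F#m (vi). In A minor the chord on that degree is F, so here it functions as bVI, borrowed from the parallel minor.

bVII, ii°, bVI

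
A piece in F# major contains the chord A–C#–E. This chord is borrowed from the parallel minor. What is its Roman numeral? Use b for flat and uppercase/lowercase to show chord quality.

bIII

The root A is the lowered 3rd scale degree — diatonically F# major has A# there. Diatonically F# major has A#m (iii) on that degree; A–C#–E is instead the major chord native to F# minor, so it takes the label bIII.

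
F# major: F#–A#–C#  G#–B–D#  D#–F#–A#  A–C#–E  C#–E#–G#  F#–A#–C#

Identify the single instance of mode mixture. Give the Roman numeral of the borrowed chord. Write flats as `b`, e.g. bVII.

The diatonic triads in F# major are F#, G#m, A#m, B, C#, D#m, E#dim. Of the given chords, F#–A#–C# = F#, G#–B–D# = G#m, D#–F#–A# = D#m and C#–E#–G# = C# are diatonic. A–C#–E doesn't fit — on degree 3 F# major would have A#m (iii). A is the degree-3 chord of F# minor, so it is the borrowed bIII.

bIII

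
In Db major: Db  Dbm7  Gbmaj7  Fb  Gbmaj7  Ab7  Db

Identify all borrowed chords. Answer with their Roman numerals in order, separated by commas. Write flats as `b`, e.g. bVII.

In Db major the diatonic chords are Db, Ebm, Fm, Gb, Ab, Bbm, Cdim. Of the given chords, Db, Gbmaj7 and Ab7 are diatonic. Dbm7 (Db–Fb–Ab–Cb) is not: scale degree 1 in Db major carries Db (I). In Db minor the chord on that degree is Dbm7, so here it functions as i7, borrowed from the parallel minor. Fb (Fb–Ab–Cb) is not: scale degree 3 in Db major carries Fm (iii). In Db minor the chord on that degree is Fb, so here it functions as bIII, borrowed from the parallel minor.

i7, bIII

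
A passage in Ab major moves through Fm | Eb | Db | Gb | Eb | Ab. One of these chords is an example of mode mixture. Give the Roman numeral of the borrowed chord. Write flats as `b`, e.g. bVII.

Ab major has the diatonic set Ab, Bbm, Cm, Db, Eb, Fm, Gdim. Fm, Eb, Db and Ab are all diatonic. Gb (Gb–Bb–Db) doesn't fit — on degree 7 Ab major would have Gdim (vii°). Gb is the degree-7 chord of Ab minor, so it is the borrowed bVII.

bVII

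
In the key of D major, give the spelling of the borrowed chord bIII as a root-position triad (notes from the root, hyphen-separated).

Scale degree 3 in D major is F#. bIII uses the lowered form, F, taken from D minor. In D minor the chord on F is F–A–C.

F-A-C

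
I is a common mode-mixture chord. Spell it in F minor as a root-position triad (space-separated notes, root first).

The root, F, is scale degree 1 — the same note in F minor and F major; only the chord quality changes. In F major the chord on F is F–A–C.

F A C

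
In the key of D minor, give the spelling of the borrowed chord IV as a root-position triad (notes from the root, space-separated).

G B D

IV is built on scale degree 4, which is G in both D minor and its parallel. Building the major chord from the parallel major on G: G–B–D.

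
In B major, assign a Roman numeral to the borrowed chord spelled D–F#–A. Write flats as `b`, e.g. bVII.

In B major scale degree 3 is D#; D is its lowered form, from B minor. D–F#–A is a major chord — the form found in B minor, not the diatonic iii (D#m). Borrowed into B major it is written bIII.

bIII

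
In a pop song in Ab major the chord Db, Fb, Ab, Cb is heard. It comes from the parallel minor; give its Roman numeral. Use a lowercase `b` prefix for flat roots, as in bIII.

Db is scale degree 4 in Ab major. Db–Fb–Ab–Cb is a minor-seventh chord — the form found in Ab minor, not the diatonic IV (Db). Borrowed into Ab major it is written iv7.

iv7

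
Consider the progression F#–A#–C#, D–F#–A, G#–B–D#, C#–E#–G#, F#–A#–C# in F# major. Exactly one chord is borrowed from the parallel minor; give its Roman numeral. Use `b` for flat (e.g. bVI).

bVI

In F# major the diatonic chords are F#, G#m, A#m, B, C#, D#m, E#dim. F#–A#–C# = F#, G#–B–D# = G#m and C#–E#–G# = C# all belong to that set. D–F#–A is not: scale degree 6 in F# major carries D#m (vi). In F# minor the chord on that degree is D, so here it functions as bVI, borrowed from the parallel minor.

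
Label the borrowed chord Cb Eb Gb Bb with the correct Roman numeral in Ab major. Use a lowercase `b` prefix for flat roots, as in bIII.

bIIImaj7

In Ab major scale degree 3 is C; Cb is its lowered form, from Ab minor. The diatonic chord on degree 3 would be Cm (iii), but Cb–Eb–Gb–Bb is the major-seventh chord from Ab minor. As a borrowed chord it is labeled bIIImaj7.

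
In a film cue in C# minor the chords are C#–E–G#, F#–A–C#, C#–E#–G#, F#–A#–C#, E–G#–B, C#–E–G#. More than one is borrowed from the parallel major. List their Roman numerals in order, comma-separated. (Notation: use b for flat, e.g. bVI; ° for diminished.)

I, IV

C# minor has the diatonic set C#m, D#dim, E, F#m, G#, A, B (with V from harmonic minor). C#–E–G# = C#m, F#–A–C# = F#m and E–G#–B = E all belong to that set. But C#–E#–G# is foreign: the diatonic i on degree 1 is C#m, whereas C# comes from C# major. It is labeled I. F#–A#–C# is not: scale degree 4 in C# minor carries F#m (iv). In C# major the chord on that degree is F#, so here it functions as IV, borrowed from the parallel major.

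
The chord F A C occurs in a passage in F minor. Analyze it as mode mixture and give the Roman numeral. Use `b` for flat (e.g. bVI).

The root F is the diatonic 1st degree of F minor; the borrowing shows in the chord quality. F–A–C is a major chord — the form found in F major, not the diatonic i (Fm). Borrowed into F minor it is written I.

I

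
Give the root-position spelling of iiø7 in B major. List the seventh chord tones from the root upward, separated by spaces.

iiø7 is built on scale degree 2, which is C# in both B major and its parallel. Stacking thirds in B minor on C# gives C#–E–G–B.

C# E G B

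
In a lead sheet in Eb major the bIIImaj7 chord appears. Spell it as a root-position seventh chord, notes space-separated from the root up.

Scale degree 3 in Eb major is G. bIIImaj7 uses the lowered form, Gb, taken from Eb minor. In Eb minor the chord on Gb is Gb–Bb–Db–F.

Gb Bb Db F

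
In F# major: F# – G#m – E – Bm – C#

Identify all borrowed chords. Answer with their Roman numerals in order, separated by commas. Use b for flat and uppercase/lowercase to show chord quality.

In F# major the diatonic chords are F#, G#m, A#m, B, C#, D#m, E#dim. F#, G#m and C# are all diatonic. But E (E–G#–B) is foreign: the diatonic vii° on degree 7 is E#dim, whereas E comes from F# minor. It is labeled bVII. Bm (B–D–F#) doesn't fit — on degree 4 F# major would have B (IV). Bm is the degree-4 chord of F# minor, so it is the borrowed iv.

bVII, iv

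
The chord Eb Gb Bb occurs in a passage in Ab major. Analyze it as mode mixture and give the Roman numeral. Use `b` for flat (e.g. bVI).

v

Eb is scale degree 5 in Ab major. The diatonic chord on degree 5 would be Eb (V), but Eb–Gb–Bb is the minor chord from Ab minor. As a borrowed chord it is labeled v.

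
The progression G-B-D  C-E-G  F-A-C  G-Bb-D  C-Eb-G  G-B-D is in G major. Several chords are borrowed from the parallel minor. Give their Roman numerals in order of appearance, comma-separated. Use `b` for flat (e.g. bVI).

bVII, i, iv

The diatonic triads in G major are G, Am, Bm, C, D, Em, F#dim. Of the given chords, G–B–D = G and C–E–G = C are diatonic. F–A–C doesn't fit — on degree 7 G major would have F#dim (vii°). F is the degree-7 chord of G minor, so it is the borrowed bVII. G–Bb–D is not: scale degree 1 in G major carries G (I). In G minor the chord on that degree is Gm, so here it functions as i, borrowed from the parallel minor. But C–Eb–G is foreign: the diatonic IV on degree 4 is C, whereas Cm comes from G minor. It is labeled iv.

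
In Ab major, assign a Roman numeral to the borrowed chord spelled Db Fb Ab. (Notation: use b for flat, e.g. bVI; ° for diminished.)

The root Db is the diatonic 4th degree of Ab major; the borrowing shows in the chord quality. The diatonic chord on degree 4 would be Db (IV), but Db–Fb–Ab is the minor chord from Ab minor. As a borrowed chord it is labeled iv.

iv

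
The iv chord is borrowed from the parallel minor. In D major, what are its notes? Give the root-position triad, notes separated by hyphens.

The root, G, is scale degree 4 — the same note in D major and D minor; only the chord quality changes. In D minor the chord on G is G–Bb–D.

G-Bb-D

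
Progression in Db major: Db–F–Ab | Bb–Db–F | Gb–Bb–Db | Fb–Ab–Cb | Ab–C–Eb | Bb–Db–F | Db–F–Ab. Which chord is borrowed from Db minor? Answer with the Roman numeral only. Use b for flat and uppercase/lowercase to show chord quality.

bIII

Db major has the diatonic set Db, Ebm, Fm, Gb, Ab, Bbm, Cdim. Of the given chords, Db–F–Ab = Db, Bb–Db–F = Bbm, Gb–Bb–Db = Gb and Ab–C–Eb = Ab are diatonic. But Fb–Ab–Cb is foreign: the diatonic iii on degree 3 is Fm, whereas Fb comes from Db minor. It is labeled bIII.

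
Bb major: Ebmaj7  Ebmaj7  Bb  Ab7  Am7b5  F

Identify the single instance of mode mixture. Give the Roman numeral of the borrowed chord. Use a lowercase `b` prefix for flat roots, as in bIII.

bVII7

The diatonic triads in Bb major are Bb, Cm, Dm, Eb, F, Gm, Adim. Ebmaj7, Bb, Am7b5 and F all belong to that set. But Ab7 (Ab–C–Eb–Gb) is foreign: the diatonic vii° on degree 7 is Adim, whereas Ab7 comes from Bb minor. It is labeled bVII7.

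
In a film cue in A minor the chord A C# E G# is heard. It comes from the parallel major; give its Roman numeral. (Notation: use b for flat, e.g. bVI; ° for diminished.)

Imaj7

The root A is the diatonic 1st degree of A minor; the borrowing shows in the chord quality. The diatonic chord on degree 1 would be Am (i), but A–C#–E–G# is the major-seventh chord from A major. As a borrowed chord it is labeled Imaj7.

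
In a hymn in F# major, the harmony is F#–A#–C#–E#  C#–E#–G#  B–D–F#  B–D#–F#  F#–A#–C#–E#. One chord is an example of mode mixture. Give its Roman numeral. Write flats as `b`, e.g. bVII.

iv

F# major has the diatonic set F#, G#m, A#m, B, C#, D#m, E#dim. F#–A#–C#–E# = F#maj7, C#–E#–G# = C# and B–D#–F# = B are all diatonic. B–D–F# doesn't fit — on degree 4 F# major would have B (IV). Bm is the degree-4 chord of F# minor, so it is the borrowed iv.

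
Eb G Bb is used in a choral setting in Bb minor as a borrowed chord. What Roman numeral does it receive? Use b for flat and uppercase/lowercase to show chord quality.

IV

Eb is scale degree 4 in Bb minor. Diatonically Bb minor has Ebm (iv) on that degree; Eb–G–Bb is instead the major chord native to Bb major, so it takes the label IV.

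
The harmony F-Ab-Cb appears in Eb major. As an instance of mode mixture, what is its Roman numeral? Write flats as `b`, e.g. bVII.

F is scale degree 2 in Eb major. Diatonically Eb major has Fm (ii) on that degree; F–Ab–Cb is instead the diminished chord native to Eb minor, so it takes the label ii°.

ii°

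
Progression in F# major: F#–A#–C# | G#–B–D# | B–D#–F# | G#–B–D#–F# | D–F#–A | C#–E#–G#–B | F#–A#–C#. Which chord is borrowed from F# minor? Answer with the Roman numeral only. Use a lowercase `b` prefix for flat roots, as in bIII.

bVI

In F# major the diatonic chords are F#, G#m, A#m, B, C#, D#m, E#dim. Of the given chords, F#–A#–C# = F#, G#–B–D# = G#m, B–D#–F# = B, G#–B–D#–F# = G#m7 and C#–E#–G#–B = C#7 are diatonic. D–F#–A doesn't fit — on degree 6 F# major would have D#m (vi). D is the degree-6 chord of F# minor, so it is the borrowed bVI.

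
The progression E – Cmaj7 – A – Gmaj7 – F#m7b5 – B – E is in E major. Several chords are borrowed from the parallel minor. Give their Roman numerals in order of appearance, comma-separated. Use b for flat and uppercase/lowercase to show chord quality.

The diatonic triads in E major are E, F#m, G#m, A, B, C#m, D#dim. Of the given chords, E, A and B are diatonic. Cmaj7 (C–E–G–B) is not: scale degree 6 in E major carries C#m (vi). In E minor the chord on that degree is Cmaj7, so here it functions as bVImaj7, borrowed from the parallel minor. Gmaj7 (G–B–D–F#) doesn't fit — on degree 3 E major would have G#m (iii). Gmaj7 is the degree-3 chord of E minor, so it is the borrowed bIIImaj7. F#m7b5 (F#–A–C–E) doesn't fit — on degree 2 E major would have F#m (ii). F#m7b5 is the degree-2 chord of E minor, so it is the borrowed iiø7.

bVImaj7, bIIImaj7, iiø7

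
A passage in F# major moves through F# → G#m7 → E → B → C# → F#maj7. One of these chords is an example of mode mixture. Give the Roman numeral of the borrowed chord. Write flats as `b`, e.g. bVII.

In F# major the diatonic chords are F#, G#m, A#m, B, C#, D#m, E#dim. F#, G#m7, B, C# and F#maj7 all belong to that set. But E (E–G#–B) is foreign: the diatonic vii° on degree 7 is E#dim, whereas E comes from F# minor. It is labeled bVII.

bVII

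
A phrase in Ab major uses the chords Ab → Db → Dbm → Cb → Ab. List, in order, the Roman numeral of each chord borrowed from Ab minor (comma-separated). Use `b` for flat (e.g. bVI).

iv, bIII

The diatonic triads in Ab major are Ab, Bbm, Cm, Db, Eb, Fm, Gdim. Ab and Db both belong to that set. Dbm (Db–Fb–Ab) is not: scale degree 4 in Ab major carries Db (IV). In Ab minor the chord on that degree is Dbm, so here it functions as iv, borrowed from the parallel minor. Cb (Cb–Eb–Gb) doesn't fit — on degree 3 Ab major would have Cm (iii). Cb is the degree-3 chord of Ab minor, so it is the borrowed bIII.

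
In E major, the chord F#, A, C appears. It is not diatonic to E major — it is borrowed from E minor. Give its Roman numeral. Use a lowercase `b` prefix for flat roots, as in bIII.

F# is scale degree 2 in E major. The diatonic chord on degree 2 would be F#m (ii), but F#–A–C is the diminished chord from E minor. As a borrowed chord it is labeled ii°.

ii°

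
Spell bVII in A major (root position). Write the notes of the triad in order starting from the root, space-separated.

G B D

Scale degree 7 in A major is G#. bVII uses the lowered form, G, taken from A minor. Building the major chord from the parallel minor on G: G–B–D.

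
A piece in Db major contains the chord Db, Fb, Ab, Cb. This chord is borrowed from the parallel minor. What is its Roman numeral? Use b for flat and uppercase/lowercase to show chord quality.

Db is scale degree 1 in Db major. Diatonically Db major has Db (I) on that degree; Db–Fb–Ab–Cb is instead the minor-seventh chord native to Db minor, so it takes the label i7.

i7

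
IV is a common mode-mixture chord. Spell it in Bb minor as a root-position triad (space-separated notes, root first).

The root, Eb, is scale degree 4 — the same note in Bb minor and Bb major; only the chord quality changes. Stacking thirds in Bb major on Eb gives Eb–G–Bb.

Eb G Bb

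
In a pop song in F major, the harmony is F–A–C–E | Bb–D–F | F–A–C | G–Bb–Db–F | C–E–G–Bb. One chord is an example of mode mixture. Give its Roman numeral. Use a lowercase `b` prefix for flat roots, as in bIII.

iiø7

In F major the diatonic chords are F, Gm, Am, Bb, C, Dm, Edim. Of the given chords, F–A–C–E = Fmaj7, Bb–D–F = Bb, F–A–C = F and C–E–G–Bb = C7 are diatonic. G–Bb–Db–F doesn't fit — on degree 2 F major would have Gm (ii). Gm7b5 is the degree-2 chord of F minor, so it is the borrowed iiø7.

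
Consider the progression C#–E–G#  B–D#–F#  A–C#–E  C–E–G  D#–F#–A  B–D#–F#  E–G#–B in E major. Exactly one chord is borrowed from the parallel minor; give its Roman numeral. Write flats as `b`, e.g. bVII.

E major has the diatonic set E, F#m, G#m, A, B, C#m, D#dim. C#–E–G# = C#m, B–D#–F# = B, A–C#–E = A, D#–F#–A = D#dim and E–G#–B = E are all diatonic. But C–E–G is foreign: the diatonic vi on degree 6 is C#m, whereas C comes from E minor. It is labeled bVI.

bVI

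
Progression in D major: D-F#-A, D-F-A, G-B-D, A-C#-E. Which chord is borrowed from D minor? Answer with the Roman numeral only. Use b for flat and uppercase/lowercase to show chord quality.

i

D major has the diatonic set D, Em, F#m, G, A, Bm, C#dim. D–F#–A = D, G–B–D = G and A–C#–E = A are all diatonic. D–F–A is not: scale degree 1 in D major carries D (I). In D minor the chord on that degree is Dm, so here it functions as i, borrowed from the parallel minor.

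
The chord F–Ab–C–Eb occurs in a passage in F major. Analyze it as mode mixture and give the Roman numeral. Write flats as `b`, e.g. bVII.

i7

F is scale degree 1 in F major. The diatonic chord on degree 1 would be F (I), but F–Ab–C–Eb is the minor-seventh chord from F minor. As a borrowed chord it is labeled i7.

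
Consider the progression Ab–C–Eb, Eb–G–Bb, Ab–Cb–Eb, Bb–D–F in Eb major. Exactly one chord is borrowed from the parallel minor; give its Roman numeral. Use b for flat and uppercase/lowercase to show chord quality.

The diatonic triads in Eb major are Eb, Fm, Gm, Ab, Bb, Cm, Ddim. Ab–C–Eb = Ab, Eb–G–Bb = Eb and Bb–D–F = Bb all belong to that set. But Ab–Cb–Eb is foreign: the diatonic IV on degree 4 is Ab, whereas Abm comes from Eb minor. It is labeled iv.

iv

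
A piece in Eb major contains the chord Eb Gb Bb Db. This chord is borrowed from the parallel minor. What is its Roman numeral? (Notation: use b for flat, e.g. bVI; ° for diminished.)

The root Eb is the diatonic 1st degree of Eb major; the borrowing shows in the chord quality. Diatonically Eb major has Eb (I) on that degree; Eb–Gb–Bb–Db is instead the minor-seventh chord native to Eb minor, so it takes the label i7.

i7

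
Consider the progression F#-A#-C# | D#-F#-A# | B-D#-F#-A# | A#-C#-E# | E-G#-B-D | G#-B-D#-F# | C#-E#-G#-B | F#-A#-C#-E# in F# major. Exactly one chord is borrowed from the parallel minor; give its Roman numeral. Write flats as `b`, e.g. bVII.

F# major has the diatonic set F#, G#m, A#m, B, C#, D#m, E#dim. F#–A#–C# = F#, D#–F#–A# = D#m, B–D#–F#–A# = Bmaj7, A#–C#–E# = A#m, G#–B–D#–F# = G#m7, C#–E#–G#–B = C#7 and F#–A#–C#–E# = F#maj7 all belong to that set. E–G#–B–D is not: scale degree 7 in F# major carries E#dim (vii°). In F# minor the chord on that degree is E7, so here it functions as bVII7, borrowed from the parallel minor.

bVII7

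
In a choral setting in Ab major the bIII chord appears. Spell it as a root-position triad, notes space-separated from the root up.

Scale degree 3 in Ab major is C. bIII uses the lowered form, Cb, taken from Ab minor. In Ab minor the chord on Cb is Cb–Eb–Gb.

Cb Eb Gb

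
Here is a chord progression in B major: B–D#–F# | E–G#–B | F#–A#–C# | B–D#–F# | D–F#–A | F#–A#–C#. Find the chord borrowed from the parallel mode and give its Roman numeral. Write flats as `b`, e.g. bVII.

bIII

The diatonic triads in B major are B, C#m, D#m, E, F#, G#m, A#dim. B–D#–F# = B, E–G#–B = E and F#–A#–C# = F# all belong to that set. D–F#–A is not: scale degree 3 in B major carries D#m (iii). In B minor the chord on that degree is D, so here it functions as bIII, borrowed from the parallel minor.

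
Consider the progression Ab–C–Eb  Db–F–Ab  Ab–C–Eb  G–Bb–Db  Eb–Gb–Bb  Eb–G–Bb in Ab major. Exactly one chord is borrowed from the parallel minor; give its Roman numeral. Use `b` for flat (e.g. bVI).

v

In Ab major the diatonic chords are Ab, Bbm, Cm, Db, Eb, Fm, Gdim. Ab–C–Eb = Ab, Db–F–Ab = Db, G–Bb–Db = Gdim and Eb–G–Bb = Eb all belong to that set. But Eb–Gb–Bb is foreign: the diatonic V on degree 5 is Eb, whereas Ebm comes from Ab minor. It is labeled v.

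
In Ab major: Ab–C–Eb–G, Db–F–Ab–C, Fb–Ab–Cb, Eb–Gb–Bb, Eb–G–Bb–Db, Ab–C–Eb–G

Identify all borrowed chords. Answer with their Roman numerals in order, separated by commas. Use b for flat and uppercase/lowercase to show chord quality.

The diatonic triads in Ab major are Ab, Bbm, Cm, Db, Eb, Fm, Gdim. Ab–C–Eb–G = Abmaj7, Db–F–Ab–C = Dbmaj7 and Eb–G–Bb–Db = Eb7 all belong to that set. Fb–Ab–Cb doesn't fit — on degree 6 Ab major would have Fm (vi). Fb is the degree-6 chord of Ab minor, so it is the borrowed bVI. But Eb–Gb–Bb is foreign: the diatonic V on degree 5 is Eb, whereas Ebm comes from Ab minor. It is labeled v.

bVI, v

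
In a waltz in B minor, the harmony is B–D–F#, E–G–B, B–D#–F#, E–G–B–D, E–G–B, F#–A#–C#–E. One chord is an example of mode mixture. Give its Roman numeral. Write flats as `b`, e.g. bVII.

I

B minor has the diatonic set Bm, C#dim, D, Em, F#, G, A (with V from harmonic minor). B–D–F# = Bm, E–G–B = Em, E–G–B–D = Em7 and F#–A#–C#–E = F#7 all belong to that set. B–D#–F# is not: scale degree 1 in B minor carries Bm (i). In B major the chord on that degree is B, so here it functions as I, borrowed from the parallel major.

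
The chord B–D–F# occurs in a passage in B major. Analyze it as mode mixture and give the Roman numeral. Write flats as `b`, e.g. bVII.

B is scale degree 1 in B major. Diatonically B major has B (I) on that degree; B–D–F# is instead the minor chord native to B minor, so it takes the label i.

i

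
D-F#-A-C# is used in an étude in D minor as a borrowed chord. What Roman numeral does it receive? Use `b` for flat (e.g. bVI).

Imaj7

The root D is the diatonic 1st degree of D minor; the borrowing shows in the chord quality. Diatonically D minor has Dm (i) on that degree; D–F#–A–C# is instead the major-seventh chord native to D major, so it takes the label Imaj7.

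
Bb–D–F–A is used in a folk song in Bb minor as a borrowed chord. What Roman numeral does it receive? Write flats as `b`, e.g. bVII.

Imaj7

Bb is scale degree 1 in Bb minor. The diatonic chord on degree 1 would be Bbm (i), but Bb–D–F–A is the major-seventh chord from Bb major. As a borrowed chord it is labeled Imaj7.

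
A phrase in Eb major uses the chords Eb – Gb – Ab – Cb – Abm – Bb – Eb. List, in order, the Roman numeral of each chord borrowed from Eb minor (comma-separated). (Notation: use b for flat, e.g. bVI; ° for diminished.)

bIII, bVI, iv

In Eb major the diatonic chords are Eb, Fm, Gm, Ab, Bb, Cm, Ddim. Eb, Ab and Bb all belong to that set. Gb (Gb–Bb–Db) is not: scale degree 3 in Eb major carries Gm (iii). In Eb minor the chord on that degree is Gb, so here it functions as bIII, borrowed from the parallel minor. Cb (Cb–Eb–Gb) is not: scale degree 6 in Eb major carries Cm (vi). In Eb minor the chord on that degree is Cb, so here it functions as bVI, borrowed from the parallel minor. Abm (Ab–Cb–Eb) doesn't fit — on degree 4 Eb major would have Ab (IV). Abm is the degree-4 chord of Eb minor, so it is the borrowed iv.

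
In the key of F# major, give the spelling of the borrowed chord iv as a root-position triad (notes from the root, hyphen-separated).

B-D-F#

The root, B, is scale degree 4 — the same note in F# major and F# minor; only the chord quality changes. In F# minor the chord on B is B–D–F#.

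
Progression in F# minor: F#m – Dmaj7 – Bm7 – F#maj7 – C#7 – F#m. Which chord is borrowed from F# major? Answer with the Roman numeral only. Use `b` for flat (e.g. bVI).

F# minor has the diatonic set F#m, G#dim, A, Bm, C#, D, E (with V from harmonic minor). Of the given chords, F#m, Dmaj7, Bm7 and C#7 are diatonic. F#maj7 (F#–A#–C#–E#) doesn't fit — on degree 1 F# minor would have F#m (i). F#maj7 is the degree-1 chord of F# major, so it is the borrowed Imaj7.

Imaj7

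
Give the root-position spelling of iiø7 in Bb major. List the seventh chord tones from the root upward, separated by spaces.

C Eb Gb Bb

The root, C, is scale degree 2 — the same note in Bb major and Bb minor; only the chord quality changes. Building the half-diminished-seventh chord from the parallel minor on C: C–Eb–Gb–Bb.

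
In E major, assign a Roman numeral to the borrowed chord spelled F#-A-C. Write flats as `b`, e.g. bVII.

The root F# is the diatonic 2nd degree of E major; the borrowing shows in the chord quality. The diatonic chord on degree 2 would be F#m (ii), but F#–A–C is the diminished chord from E minor. As a borrowed chord it is labeled ii°.

ii°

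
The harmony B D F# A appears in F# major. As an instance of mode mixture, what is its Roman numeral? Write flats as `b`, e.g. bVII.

iv7

The root B is the diatonic 4th degree of F# major; the borrowing shows in the chord quality. The diatonic chord on degree 4 would be B (IV), but B–D–F#–A is the minor-seventh chord from F# minor. As a borrowed chord it is labeled iv7.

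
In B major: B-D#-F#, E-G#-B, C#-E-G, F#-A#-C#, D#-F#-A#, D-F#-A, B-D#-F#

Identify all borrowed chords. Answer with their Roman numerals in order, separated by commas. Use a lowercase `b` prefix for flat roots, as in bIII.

The diatonic triads in B major are B, C#m, D#m, E, F#, G#m, A#dim. B–D#–F# = B, E–G#–B = E, F#–A#–C# = F# and D#–F#–A# = D#m all belong to that set. C#–E–G doesn't fit — on degree 2 B major would have C#m (ii). C#dim is the degree-2 chord of B minor, so it is the borrowed ii°. D–F#–A doesn't fit — on degree 3 B major would have D#m (iii). D is the degree-3 chord of B minor, so it is the borrowed bIII.

ii°, bIII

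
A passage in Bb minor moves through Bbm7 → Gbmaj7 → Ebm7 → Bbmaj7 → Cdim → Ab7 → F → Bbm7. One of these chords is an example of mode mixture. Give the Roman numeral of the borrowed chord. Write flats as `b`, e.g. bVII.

In Bb minor (with V from harmonic minor) the diatonic chords are Bbm, Cdim, Db, Ebm, F, Gb, Ab. Bbm7, Gbmaj7, Ebm7, Cdim, Ab7 and F all belong to that set. But Bbmaj7 (Bb–D–F–A) is foreign: the diatonic i on degree 1 is Bbm, whereas Bbmaj7 comes from Bb major. It is labeled Imaj7.

Imaj7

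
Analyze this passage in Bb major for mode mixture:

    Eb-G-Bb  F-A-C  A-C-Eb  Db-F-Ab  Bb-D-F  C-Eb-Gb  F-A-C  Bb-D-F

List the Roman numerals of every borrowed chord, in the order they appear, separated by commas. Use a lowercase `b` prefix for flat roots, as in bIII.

Bb major has the diatonic set Bb, Cm, Dm, Eb, F, Gm, Adim. Eb–G–Bb = Eb, F–A–C = F, A–C–Eb = Adim and Bb–D–F = Bb all belong to that set. Db–F–Ab is not: scale degree 3 in Bb major carries Dm (iii). In Bb minor the chord on that degree is Db, so here it functions as bIII, borrowed from the parallel minor. C–Eb–Gb is not: scale degree 2 in Bb major carries Cm (ii). In Bb minor the chord on that degree is Cdim, so here it functions as ii°, borrowed from the parallel minor.

bIII, ii°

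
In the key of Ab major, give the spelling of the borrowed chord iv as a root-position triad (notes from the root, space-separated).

The root, Db, is scale degree 4 — the same note in Ab major and Ab minor; only the chord quality changes. Building the minor chord from the parallel minor on Db: Db–Fb–Ab.

Db Fb Ab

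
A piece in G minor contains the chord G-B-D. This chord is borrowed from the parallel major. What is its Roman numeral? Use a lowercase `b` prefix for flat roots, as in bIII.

The root G is the diatonic 1st degree of G minor; the borrowing shows in the chord quality. Diatonically G minor has Gm (i) on that degree; G–B–D is instead the major chord native to G major, so it takes the label I.

I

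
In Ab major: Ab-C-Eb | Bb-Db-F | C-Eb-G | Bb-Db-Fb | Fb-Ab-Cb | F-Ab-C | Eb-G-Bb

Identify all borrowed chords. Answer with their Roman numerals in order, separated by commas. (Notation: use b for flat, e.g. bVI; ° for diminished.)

In Ab major the diatonic chords are Ab, Bbm, Cm, Db, Eb, Fm, Gdim. Ab–C–Eb = Ab, Bb–Db–F = Bbm, C–Eb–G = Cm, F–Ab–C = Fm and Eb–G–Bb = Eb all belong to that set. But Bb–Db–Fb is foreign: the diatonic ii on degree 2 is Bbm, whereas Bbdim comes from Ab minor. It is labeled ii°. Fb–Ab–Cb is not: scale degree 6 in Ab major carries Fm (vi). In Ab minor the chord on that degree is Fb, so here it functions as bVI, borrowed from the parallel minor.

ii°, bVI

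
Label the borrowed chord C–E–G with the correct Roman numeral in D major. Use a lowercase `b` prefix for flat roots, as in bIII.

bVII

C is the lowered form of scale degree 7 in D major (the diatonic degree 7 is C#). The diatonic chord on degree 7 would be C#dim (vii°), but C–E–G is the major chord from D minor. As a borrowed chord it is labeled bVII.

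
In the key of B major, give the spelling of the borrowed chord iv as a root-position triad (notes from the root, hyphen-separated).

E-G-B

iv is built on scale degree 4, which is E in both B major and its parallel. In B minor the chord on E is E–G–B.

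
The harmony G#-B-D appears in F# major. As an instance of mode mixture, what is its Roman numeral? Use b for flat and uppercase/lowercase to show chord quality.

G# is scale degree 2 in F# major. G#–B–D is a diminished chord — the form found in F# minor, not the diatonic ii (G#m). Borrowed into F# major it is written ii°.

ii°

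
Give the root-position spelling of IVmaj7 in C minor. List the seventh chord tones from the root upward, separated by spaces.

F A C E

The root, F, is scale degree 4 — the same note in C minor and C major; only the chord quality changes. Building the major-seventh chord from the parallel major on F: F–A–C–E.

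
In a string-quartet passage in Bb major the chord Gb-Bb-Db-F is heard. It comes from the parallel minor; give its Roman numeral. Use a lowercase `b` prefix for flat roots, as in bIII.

bVImaj7

Gb is the lowered form of scale degree 6 in Bb major (the diatonic degree 6 is G). The diatonic chord on degree 6 would be Gm (vi), but Gb–Bb–Db–F is the major-seventh chord from Bb minor. As a borrowed chord it is labeled bVImaj7.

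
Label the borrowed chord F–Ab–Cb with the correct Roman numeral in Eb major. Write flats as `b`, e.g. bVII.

ii°

The root F is the diatonic 2nd degree of Eb major; the borrowing shows in the chord quality. The diatonic chord on degree 2 would be Fm (ii), but F–Ab–Cb is the diminished chord from Eb minor. As a borrowed chord it is labeled ii°.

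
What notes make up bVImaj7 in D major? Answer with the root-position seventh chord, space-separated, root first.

The root of bVImaj7 is the lowered 6th degree: B becomes Bb. In D minor the chord on Bb is Bb–D–F–A.

Bb D F A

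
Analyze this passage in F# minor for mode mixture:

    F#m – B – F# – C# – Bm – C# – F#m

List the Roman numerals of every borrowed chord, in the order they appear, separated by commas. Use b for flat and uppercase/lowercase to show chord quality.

IV, I

The diatonic triads in F# minor (with V from harmonic minor) are F#m, G#dim, A, Bm, C#, D, E. F#m, C# and Bm are all diatonic. B (B–D#–F#) is not: scale degree 4 in F# minor carries Bm (iv). In F# major the chord on that degree is B, so here it functions as IV, borrowed from the parallel major. F# (F#–A#–C#) doesn't fit — on degree 1 F# minor would have F#m (i). F# is the degree-1 chord of F# major, so it is the borrowed I.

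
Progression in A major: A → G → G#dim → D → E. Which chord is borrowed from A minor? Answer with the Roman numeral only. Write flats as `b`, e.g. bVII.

bVII

A major has the diatonic set A, Bm, C#m, D, E, F#m, G#dim. A, G#dim, D and E are all diatonic. G (G–B–D) is not: scale degree 7 in A major carries G#dim (vii°). In A minor the chord on that degree is G, so here it functions as bVII, borrowed from the parallel minor.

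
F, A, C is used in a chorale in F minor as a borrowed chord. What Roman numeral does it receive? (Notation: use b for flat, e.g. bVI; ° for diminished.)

F is scale degree 1 in F minor. Diatonically F minor has Fm (i) on that degree; F–A–C is instead the major chord native to F major, so it takes the label I.

I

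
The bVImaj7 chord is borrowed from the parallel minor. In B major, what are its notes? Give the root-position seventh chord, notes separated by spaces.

G B D F#

Scale degree 6 in B major is G#. bVImaj7 uses the lowered form, G, taken from B minor. Building the major-seventh chord from the parallel minor on G: G–B–D–F#.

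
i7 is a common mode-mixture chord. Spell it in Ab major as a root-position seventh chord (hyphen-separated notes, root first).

Ab-Cb-Eb-Gb

i7 is built on scale degree 1, which is Ab in both Ab major and its parallel. In Ab minor the chord on Ab is Ab–Cb–Eb–Gb.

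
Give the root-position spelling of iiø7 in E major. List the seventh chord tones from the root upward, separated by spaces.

F# A C E

The root, F#, is scale degree 2 — the same note in E major and E minor; only the chord quality changes. Building the half-diminished-seventh chord from the parallel minor on F#: F#–A–C–E.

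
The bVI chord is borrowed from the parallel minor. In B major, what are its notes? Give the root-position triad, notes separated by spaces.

G B D

Scale degree 6 in B major is G#. bVI uses the lowered form, G, taken from B minor. Stacking thirds in B minor on G gives G–B–D.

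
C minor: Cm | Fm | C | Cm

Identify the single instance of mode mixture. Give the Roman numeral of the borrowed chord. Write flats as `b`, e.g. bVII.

I

In C minor (with V from harmonic minor) the diatonic chords are Cm, Ddim, Eb, Fm, G, Ab, Bb. Cm and Fm are both diatonic. C (C–E–G) is not: scale degree 1 in C minor carries Cm (i). In C major the chord on that degree is C, so here it functions as I, borrowed from the parallel major.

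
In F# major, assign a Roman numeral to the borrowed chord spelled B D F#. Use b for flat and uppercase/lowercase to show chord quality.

B is scale degree 4 in F# major. The diatonic chord on degree 4 would be B (IV), but B–D–F# is the minor chord from F# minor. As a borrowed chord it is labeled iv.

iv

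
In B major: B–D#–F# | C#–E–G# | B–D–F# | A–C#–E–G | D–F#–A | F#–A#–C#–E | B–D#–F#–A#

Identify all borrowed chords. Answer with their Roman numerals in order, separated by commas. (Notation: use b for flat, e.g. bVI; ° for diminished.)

In B major the diatonic chords are B, C#m, D#m, E, F#, G#m, A#dim. Of the given chords, B–D#–F# = B, C#–E–G# = C#m, F#–A#–C#–E = F#7 and B–D#–F#–A# = Bmaj7 are diatonic. B–D–F# is not: scale degree 1 in B major carries B (I). In B minor the chord on that degree is Bm, so here it functions as i, borrowed from the parallel minor. A–C#–E–G doesn't fit — on degree 7 B major would have A#dim (vii°). A7 is the degree-7 chord of B minor, so it is the borrowed bVII7. D–F#–A doesn't fit — on degree 3 B major would have D#m (iii). D is the degree-3 chord of B minor, so it is the borrowed bIII.

i, bVII7, bIII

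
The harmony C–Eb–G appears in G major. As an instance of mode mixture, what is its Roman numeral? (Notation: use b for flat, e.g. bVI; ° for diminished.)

The root C is the diatonic 4th degree of G major; the borrowing shows in the chord quality. The diatonic chord on degree 4 would be C (IV), but C–Eb–G is the minor chord from G minor. As a borrowed chord it is labeled iv.

iv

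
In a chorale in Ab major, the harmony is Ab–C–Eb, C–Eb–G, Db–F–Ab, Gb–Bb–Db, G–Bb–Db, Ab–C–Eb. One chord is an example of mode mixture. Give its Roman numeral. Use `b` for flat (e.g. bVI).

bVII

Ab major has the diatonic set Ab, Bbm, Cm, Db, Eb, Fm, Gdim. Of the given chords, Ab–C–Eb = Ab, C–Eb–G = Cm, Db–F–Ab = Db and G–Bb–Db = Gdim are diatonic. But Gb–Bb–Db is foreign: the diatonic vii° on degree 7 is Gdim, whereas Gb comes from Ab minor. It is labeled bVII.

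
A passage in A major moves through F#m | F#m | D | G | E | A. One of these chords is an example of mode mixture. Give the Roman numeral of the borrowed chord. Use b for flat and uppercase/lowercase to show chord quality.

bVII

In A major the diatonic chords are A, Bm, C#m, D, E, F#m, G#dim. F#m, D, E and A are all diatonic. G (G–B–D) is not: scale degree 7 in A major carries G#dim (vii°). In A minor the chord on that degree is G, so here it functions as bVII, borrowed from the parallel minor.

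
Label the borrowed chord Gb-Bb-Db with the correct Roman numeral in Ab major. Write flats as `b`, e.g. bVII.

bVII

The root Gb is the lowered 7th scale degree — diatonically Ab major has G there. Diatonically Ab major has Gdim (vii°) on that degree; Gb–Bb–Db is instead the major chord native to Ab minor, so it takes the label bVII.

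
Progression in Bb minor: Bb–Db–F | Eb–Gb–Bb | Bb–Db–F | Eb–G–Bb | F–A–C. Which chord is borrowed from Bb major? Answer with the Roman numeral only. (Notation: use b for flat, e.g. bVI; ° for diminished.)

Bb minor has the diatonic set Bbm, Cdim, Db, Ebm, F, Gb, Ab (with V from harmonic minor). Bb–Db–F = Bbm, Eb–Gb–Bb = Ebm and F–A–C = F are all diatonic. Eb–G–Bb is not: scale degree 4 in Bb minor carries Ebm (iv). In Bb major the chord on that degree is Eb, so here it functions as IV, borrowed from the parallel major.

IV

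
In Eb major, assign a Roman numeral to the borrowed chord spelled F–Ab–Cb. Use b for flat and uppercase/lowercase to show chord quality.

ii°

F is scale degree 2 in Eb major. The diatonic chord on degree 2 would be Fm (ii), but F–Ab–Cb is the diminished chord from Eb minor. As a borrowed chord it is labeled ii°.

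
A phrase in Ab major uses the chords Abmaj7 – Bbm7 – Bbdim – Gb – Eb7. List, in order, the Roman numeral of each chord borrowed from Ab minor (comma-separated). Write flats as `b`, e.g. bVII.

The diatonic triads in Ab major are Ab, Bbm, Cm, Db, Eb, Fm, Gdim. Abmaj7, Bbm7 and Eb7 all belong to that set. Bbdim (Bb–Db–Fb) is not: scale degree 2 in Ab major carries Bbm (ii). In Ab minor the chord on that degree is Bbdim, so here it functions as ii°, borrowed from the parallel minor. Gb (Gb–Bb–Db) is not: scale degree 7 in Ab major carries Gdim (vii°). In Ab minor the chord on that degree is Gb, so here it functions as bVII, borrowed from the parallel minor.

ii°, bVII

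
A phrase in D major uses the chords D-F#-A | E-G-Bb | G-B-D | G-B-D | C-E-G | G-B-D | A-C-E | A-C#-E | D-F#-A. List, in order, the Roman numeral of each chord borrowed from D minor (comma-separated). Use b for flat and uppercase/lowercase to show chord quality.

The diatonic triads in D major are D, Em, F#m, G, A, Bm, C#dim. D–F#–A = D, G–B–D = G and A–C#–E = A all belong to that set. E–G–Bb is not: scale degree 2 in D major carries Em (ii). In D minor the chord on that degree is Edim, so here it functions as ii°, borrowed from the parallel minor. But C–E–G is foreign: the diatonic vii° on degree 7 is C#dim, whereas C comes from D minor. It is labeled bVII. But A–C–E is foreign: the diatonic V on degree 5 is A, whereas Am comes from D minor. It is labeled v.

ii°, bVII, v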